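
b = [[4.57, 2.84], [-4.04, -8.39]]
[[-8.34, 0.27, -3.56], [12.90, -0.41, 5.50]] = b@[[-1.24,0.04,-0.53], [-0.94,0.03,-0.40]]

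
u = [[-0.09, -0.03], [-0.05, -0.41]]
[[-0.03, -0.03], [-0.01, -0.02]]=u @ [[0.35, 0.29], [-0.03, 0.02]]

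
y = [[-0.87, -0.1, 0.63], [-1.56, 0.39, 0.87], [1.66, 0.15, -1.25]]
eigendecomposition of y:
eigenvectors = [[0.4, 0.53, -0.06], [0.5, 0.38, 1.00], [-0.77, 0.76, 0.03]]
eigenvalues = [-2.21, -0.03, 0.51]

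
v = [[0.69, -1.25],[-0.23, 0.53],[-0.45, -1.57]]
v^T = [[0.69, -0.23, -0.45],[-1.25, 0.53, -1.57]]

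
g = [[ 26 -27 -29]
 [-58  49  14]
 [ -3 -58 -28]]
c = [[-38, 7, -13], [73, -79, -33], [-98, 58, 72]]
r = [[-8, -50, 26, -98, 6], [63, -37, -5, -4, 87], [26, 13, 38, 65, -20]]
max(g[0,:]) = 26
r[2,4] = -20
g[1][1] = 49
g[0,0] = 26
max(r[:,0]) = 63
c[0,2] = -13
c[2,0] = -98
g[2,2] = -28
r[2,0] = 26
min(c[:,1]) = -79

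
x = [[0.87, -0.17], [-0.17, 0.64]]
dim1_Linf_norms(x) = [0.87, 0.64]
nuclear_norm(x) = 1.51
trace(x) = 1.51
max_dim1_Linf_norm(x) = 0.87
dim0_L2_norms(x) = [0.89, 0.66]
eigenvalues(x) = [0.96, 0.55]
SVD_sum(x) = [[0.75,  -0.4], [-0.40,  0.21]] + [[0.12,0.23], [0.23,0.43]]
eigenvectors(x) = [[0.88, 0.47],  [-0.47, 0.88]]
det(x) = 0.53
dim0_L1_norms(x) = [1.04, 0.81]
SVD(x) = [[-0.88, 0.47], [0.47, 0.88]] @ diag([0.9602437575177379, 0.5497562424822621]) @ [[-0.88, 0.47], [0.47, 0.88]]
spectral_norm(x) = 0.96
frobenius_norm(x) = 1.11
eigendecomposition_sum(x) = [[0.75, -0.4],  [-0.40, 0.21]] + [[0.12,0.23], [0.23,0.43]]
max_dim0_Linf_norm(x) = 0.87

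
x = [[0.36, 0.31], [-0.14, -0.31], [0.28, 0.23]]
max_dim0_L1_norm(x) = 0.85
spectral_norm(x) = 0.68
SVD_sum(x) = [[0.33, 0.34], [-0.22, -0.23], [0.25, 0.26]] + [[0.03, -0.03], [0.08, -0.08], [0.03, -0.03]]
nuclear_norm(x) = 0.80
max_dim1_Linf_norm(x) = 0.36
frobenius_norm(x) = 0.69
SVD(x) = [[-0.70, -0.35], [0.47, -0.88], [-0.53, -0.33]] @ diag([0.6752217504020407, 0.12952060756499062]) @ [[-0.69,-0.72], [-0.72,0.69]]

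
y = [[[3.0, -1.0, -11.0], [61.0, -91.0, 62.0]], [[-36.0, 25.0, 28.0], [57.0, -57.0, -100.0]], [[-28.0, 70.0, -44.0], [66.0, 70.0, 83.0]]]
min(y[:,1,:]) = -100.0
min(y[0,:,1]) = -91.0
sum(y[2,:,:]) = 217.0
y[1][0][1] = 25.0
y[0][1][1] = -91.0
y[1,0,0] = -36.0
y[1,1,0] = 57.0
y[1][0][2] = 28.0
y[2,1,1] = 70.0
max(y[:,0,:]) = 70.0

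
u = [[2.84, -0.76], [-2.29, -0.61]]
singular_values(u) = [3.65, 0.95]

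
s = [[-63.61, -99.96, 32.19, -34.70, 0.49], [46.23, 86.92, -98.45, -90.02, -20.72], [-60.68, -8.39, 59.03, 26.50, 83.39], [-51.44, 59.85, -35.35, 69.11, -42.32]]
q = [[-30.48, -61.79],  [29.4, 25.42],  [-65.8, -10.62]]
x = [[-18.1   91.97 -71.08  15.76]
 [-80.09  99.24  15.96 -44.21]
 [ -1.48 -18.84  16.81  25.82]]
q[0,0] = -30.48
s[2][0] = -60.68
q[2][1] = -10.62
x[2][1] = -18.84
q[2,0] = -65.8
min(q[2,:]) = -65.8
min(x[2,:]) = -18.84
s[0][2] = 32.19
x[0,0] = -18.1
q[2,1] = -10.62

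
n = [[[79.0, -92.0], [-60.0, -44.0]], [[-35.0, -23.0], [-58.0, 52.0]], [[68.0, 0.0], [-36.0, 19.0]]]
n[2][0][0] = 68.0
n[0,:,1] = [-92.0, -44.0]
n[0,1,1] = -44.0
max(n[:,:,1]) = 52.0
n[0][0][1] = -92.0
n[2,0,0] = 68.0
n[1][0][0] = -35.0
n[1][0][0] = -35.0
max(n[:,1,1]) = 52.0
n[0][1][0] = -60.0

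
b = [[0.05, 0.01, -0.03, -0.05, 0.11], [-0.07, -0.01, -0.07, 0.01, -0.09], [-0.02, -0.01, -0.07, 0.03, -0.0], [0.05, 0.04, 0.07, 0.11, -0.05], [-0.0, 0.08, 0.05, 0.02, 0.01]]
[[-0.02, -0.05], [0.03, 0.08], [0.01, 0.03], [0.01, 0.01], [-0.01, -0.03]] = b@[[0.06, 0.14], [-0.03, -0.08], [-0.18, -0.45], [0.04, 0.09], [-0.23, -0.58]]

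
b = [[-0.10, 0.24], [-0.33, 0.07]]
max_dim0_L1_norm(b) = 0.43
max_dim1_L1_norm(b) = 0.4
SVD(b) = [[-0.54, -0.84], [-0.84, 0.54]] @ diag([0.38157138416496345, 0.18921754354825002]) @ [[0.87, -0.49], [-0.49, -0.87]]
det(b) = 0.07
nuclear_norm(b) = 0.57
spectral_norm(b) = 0.38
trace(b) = -0.03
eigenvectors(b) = [[-0.20+0.62j, (-0.2-0.62j)], [-0.76+0.00j, (-0.76-0j)]]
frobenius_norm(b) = 0.43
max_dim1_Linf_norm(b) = 0.33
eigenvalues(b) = [(-0.02+0.27j), (-0.02-0.27j)]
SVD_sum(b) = [[-0.18, 0.1], [-0.28, 0.16]] + [[0.08, 0.14], [-0.05, -0.09]]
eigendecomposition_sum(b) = [[(-0.05+0.13j), 0.12+0.01j], [(-0.17-0.01j), 0.04+0.14j]] + [[(-0.05-0.13j), 0.12-0.01j],[(-0.17+0.01j), 0.04-0.14j]]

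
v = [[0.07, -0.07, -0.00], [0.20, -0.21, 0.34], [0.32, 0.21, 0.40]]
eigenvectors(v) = [[0.07, -0.75, -0.17],[-0.43, 0.21, -0.92],[-0.90, 0.63, 0.35]]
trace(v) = 0.26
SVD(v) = [[-0.06, 0.22, 0.97], [-0.58, 0.78, -0.21], [-0.81, -0.58, 0.08]] @ diag([0.6474425687251084, 0.30419044837416304, 0.06546977409888571]) @ [[-0.59, -0.07, -0.81], [-0.04, -0.99, 0.11], [0.81, -0.1, -0.58]]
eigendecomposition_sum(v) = [[-0.03, -0.01, -0.04], [0.2, 0.05, 0.22], [0.41, 0.10, 0.46]] + [[0.10, -0.01, 0.01],[-0.03, 0.00, -0.0],[-0.08, 0.01, -0.01]] + [[0.01, -0.05, 0.02], [0.03, -0.26, 0.13], [-0.01, 0.10, -0.05]]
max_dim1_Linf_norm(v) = 0.4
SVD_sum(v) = [[0.02, 0.00, 0.03], [0.22, 0.03, 0.3], [0.31, 0.04, 0.42]] + [[-0.0, -0.07, 0.01], [-0.01, -0.24, 0.03], [0.01, 0.18, -0.02]] + [[0.05, -0.01, -0.04],  [-0.01, 0.0, 0.01],  [0.00, -0.00, -0.00]]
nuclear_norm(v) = 1.02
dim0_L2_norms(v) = [0.38, 0.31, 0.52]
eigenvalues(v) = [0.47, 0.09, -0.3]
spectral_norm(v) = 0.65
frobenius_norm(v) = 0.72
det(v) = -0.01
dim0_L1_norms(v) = [0.59, 0.49, 0.74]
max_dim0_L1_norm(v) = 0.74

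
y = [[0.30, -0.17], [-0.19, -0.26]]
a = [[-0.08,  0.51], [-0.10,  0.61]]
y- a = [[0.38, -0.68], [-0.09, -0.87]]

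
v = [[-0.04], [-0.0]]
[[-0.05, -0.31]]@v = [[0.00]]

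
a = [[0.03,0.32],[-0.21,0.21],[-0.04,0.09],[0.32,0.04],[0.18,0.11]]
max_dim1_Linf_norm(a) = 0.32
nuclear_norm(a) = 0.84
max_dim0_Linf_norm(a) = 0.32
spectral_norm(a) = 0.43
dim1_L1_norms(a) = [0.35, 0.42, 0.13, 0.36, 0.29]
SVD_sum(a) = [[-0.08, 0.03], [-0.25, 0.09], [-0.06, 0.02], [0.27, -0.1], [0.12, -0.04]] + [[0.11, 0.29],  [0.04, 0.12],  [0.02, 0.07],  [0.05, 0.14],  [0.06, 0.15]]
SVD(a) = [[0.19,-0.76], [0.63,-0.31], [0.16,-0.17], [-0.67,-0.36], [-0.31,-0.4]] @ diag([0.42825567535854125, 0.40779538560802736]) @ [[-0.94, 0.34], [-0.34, -0.94]]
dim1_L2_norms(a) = [0.32, 0.3, 0.1, 0.32, 0.21]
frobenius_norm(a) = 0.59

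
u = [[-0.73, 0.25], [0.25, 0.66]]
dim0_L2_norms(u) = [0.77, 0.71]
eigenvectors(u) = [[-0.99, -0.17], [0.17, -0.99]]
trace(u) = -0.07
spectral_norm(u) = 0.77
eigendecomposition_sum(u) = [[-0.75, 0.13], [0.13, -0.02]] + [[0.02,0.12], [0.12,0.68]]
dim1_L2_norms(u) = [0.77, 0.71]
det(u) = -0.54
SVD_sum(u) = [[-0.75, 0.13], [0.13, -0.02]] + [[0.02,0.12],[0.12,0.68]]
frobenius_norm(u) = 1.05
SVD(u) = [[-0.99, 0.17],[0.17, 0.99]] @ diag([0.773596642288604, 0.703596642288604]) @ [[0.99,-0.17], [0.17,0.99]]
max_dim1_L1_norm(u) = 0.98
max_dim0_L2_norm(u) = 0.77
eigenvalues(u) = [-0.77, 0.7]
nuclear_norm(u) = 1.48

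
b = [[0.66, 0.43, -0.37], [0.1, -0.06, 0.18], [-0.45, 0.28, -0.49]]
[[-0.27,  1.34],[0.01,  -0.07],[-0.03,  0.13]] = b @ [[-0.21, 1.02], [-0.2, 0.98], [0.13, -0.65]]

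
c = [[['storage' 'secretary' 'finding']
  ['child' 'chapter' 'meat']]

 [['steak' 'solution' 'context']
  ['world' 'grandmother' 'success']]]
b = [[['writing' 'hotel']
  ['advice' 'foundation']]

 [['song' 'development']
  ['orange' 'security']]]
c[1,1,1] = 'grandmother'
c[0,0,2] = 'finding'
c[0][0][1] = 'secretary'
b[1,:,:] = [['song', 'development'], ['orange', 'security']]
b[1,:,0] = ['song', 'orange']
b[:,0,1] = ['hotel', 'development']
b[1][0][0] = 'song'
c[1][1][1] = 'grandmother'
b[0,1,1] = 'foundation'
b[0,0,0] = 'writing'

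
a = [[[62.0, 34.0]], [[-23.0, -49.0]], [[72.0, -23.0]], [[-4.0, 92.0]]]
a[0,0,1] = 34.0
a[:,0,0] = [62.0, -23.0, 72.0, -4.0]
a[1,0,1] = -49.0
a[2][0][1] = -23.0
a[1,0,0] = -23.0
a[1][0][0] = -23.0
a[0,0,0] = 62.0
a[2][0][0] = 72.0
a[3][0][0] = -4.0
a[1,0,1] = -49.0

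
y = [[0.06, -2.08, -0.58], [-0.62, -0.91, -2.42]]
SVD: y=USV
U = [[-0.57, -0.82], [-0.82, 0.57]]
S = [3.06, 1.55]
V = [[0.16, 0.63, 0.76],[-0.26, 0.77, -0.59]]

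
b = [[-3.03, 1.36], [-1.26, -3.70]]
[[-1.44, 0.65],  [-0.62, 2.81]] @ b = [[3.54, -4.36], [-1.66, -11.24]]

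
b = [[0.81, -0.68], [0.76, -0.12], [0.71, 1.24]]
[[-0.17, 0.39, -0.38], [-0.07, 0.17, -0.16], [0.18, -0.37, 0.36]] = b@[[-0.06,0.16,-0.15], [0.18,-0.39,0.38]]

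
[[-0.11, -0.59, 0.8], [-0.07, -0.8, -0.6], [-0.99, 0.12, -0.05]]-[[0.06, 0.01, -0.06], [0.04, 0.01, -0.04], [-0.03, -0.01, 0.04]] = [[-0.17, -0.60, 0.86], [-0.11, -0.81, -0.56], [-0.96, 0.13, -0.09]]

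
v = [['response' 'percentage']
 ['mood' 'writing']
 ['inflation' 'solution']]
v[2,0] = 'inflation'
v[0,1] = 'percentage'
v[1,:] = ['mood', 'writing']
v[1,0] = 'mood'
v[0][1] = 'percentage'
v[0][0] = 'response'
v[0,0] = 'response'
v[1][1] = 'writing'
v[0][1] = 'percentage'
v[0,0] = 'response'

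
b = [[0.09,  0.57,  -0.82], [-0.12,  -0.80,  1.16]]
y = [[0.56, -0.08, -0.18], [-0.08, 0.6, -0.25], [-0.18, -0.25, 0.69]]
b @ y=[[0.15, 0.54, -0.72], [-0.21, -0.76, 1.02]]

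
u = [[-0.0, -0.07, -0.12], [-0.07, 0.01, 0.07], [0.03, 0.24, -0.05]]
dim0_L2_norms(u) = [0.08, 0.25, 0.15]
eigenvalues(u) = [(-0.1+0.06j), (-0.1-0.06j), (0.16+0j)]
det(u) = 0.00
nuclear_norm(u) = 0.46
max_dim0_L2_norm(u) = 0.25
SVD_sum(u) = [[-0.01,-0.06,0.01], [-0.00,-0.00,0.00], [0.03,0.24,-0.02]] + [[0.04, -0.01, -0.12], [-0.03, 0.01, 0.08], [0.01, -0.00, -0.03]] + [[-0.03, 0.0, -0.01], [-0.04, 0.00, -0.01], [-0.01, 0.00, -0.0]]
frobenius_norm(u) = 0.30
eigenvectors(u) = [[0.50+0.38j, (0.5-0.38j), -0.64+0.00j], [(-0.22+0.13j), -0.22-0.13j, (0.55+0j)], [(0.73+0j), 0.73-0.00j, (0.54+0j)]]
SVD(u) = [[0.23, 0.80, -0.56],  [0.02, -0.58, -0.82],  [-0.97, 0.18, -0.15]] @ diag([0.25228698827858664, 0.15314992652371268, 0.05564508559703804]) @ [[-0.12, -0.99, 0.09], [0.30, -0.12, -0.95], [0.95, -0.09, 0.31]]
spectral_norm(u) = 0.25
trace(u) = -0.04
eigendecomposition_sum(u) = [[-0.02+0.06j, 0.01+0.09j, (-0.03-0.02j)], [(-0.02-0.02j), -0.04-0.01j, 0.01-0.01j], [(0.03+0.07j), (0.08+0.08j), -0.05+0.00j]] + [[-0.02-0.06j, (0.01-0.09j), (-0.03+0.02j)], [(-0.02+0.02j), (-0.04+0.01j), (0.01+0.01j)], [0.03-0.07j, (0.08-0.08j), (-0.05-0j)]] + [[(0.03+0j),(-0.1-0j),-0.05-0.00j], [(-0.03-0j),0.08+0.00j,0.04+0.00j], [(-0.03-0j),(0.08+0j),(0.04+0j)]]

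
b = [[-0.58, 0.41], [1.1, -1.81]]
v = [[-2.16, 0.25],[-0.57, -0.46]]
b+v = [[-2.74, 0.66], [0.53, -2.27]]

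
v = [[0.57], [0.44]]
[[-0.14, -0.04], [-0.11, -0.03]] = v @ [[-0.24, -0.07]]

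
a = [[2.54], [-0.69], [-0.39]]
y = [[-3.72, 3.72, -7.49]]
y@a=[[-9.09]]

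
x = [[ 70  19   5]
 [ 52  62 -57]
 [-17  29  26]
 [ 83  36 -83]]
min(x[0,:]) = 5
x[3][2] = -83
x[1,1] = 62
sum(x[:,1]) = 146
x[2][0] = -17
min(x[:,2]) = -83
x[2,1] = 29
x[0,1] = 19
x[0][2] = 5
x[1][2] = -57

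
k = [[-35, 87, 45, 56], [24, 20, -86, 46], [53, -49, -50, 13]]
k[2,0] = 53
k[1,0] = 24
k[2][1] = -49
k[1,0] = 24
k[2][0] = 53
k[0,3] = 56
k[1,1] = 20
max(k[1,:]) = 46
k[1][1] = 20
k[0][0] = -35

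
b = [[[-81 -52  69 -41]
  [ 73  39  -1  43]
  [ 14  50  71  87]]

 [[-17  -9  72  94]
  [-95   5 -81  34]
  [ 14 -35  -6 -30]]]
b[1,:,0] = [-17, -95, 14]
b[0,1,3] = 43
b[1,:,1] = [-9, 5, -35]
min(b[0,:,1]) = -52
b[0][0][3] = -41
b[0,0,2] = 69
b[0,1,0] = 73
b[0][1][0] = 73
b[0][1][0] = 73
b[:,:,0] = [[-81, 73, 14], [-17, -95, 14]]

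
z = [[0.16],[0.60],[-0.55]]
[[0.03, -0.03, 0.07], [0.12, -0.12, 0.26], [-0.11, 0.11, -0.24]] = z@[[0.2, -0.20, 0.43]]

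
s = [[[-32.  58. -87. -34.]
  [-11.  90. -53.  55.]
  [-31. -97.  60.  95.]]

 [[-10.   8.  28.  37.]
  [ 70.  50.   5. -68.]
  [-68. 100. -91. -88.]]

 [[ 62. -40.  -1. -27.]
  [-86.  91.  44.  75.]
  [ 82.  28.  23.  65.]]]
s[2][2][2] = 23.0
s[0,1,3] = 55.0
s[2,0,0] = 62.0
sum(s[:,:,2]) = -72.0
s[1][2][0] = -68.0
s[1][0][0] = -10.0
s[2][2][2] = 23.0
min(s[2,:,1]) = -40.0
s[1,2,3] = -88.0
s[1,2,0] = -68.0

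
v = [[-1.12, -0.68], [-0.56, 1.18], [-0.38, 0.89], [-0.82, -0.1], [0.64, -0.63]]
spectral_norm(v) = 1.87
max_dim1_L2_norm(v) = 1.31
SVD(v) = [[-0.09, 0.85], [-0.68, -0.19], [-0.5, -0.17], [-0.23, 0.46], [0.48, -0.07]] @ diag([1.870176387295264, 1.5331797938934741]) @ [[0.62,-0.78], [-0.78,-0.62]]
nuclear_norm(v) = 3.40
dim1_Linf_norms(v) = [1.12, 1.18, 0.89, 0.82, 0.64]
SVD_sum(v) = [[-0.1, 0.13], [-0.79, 1.0], [-0.58, 0.73], [-0.27, 0.34], [0.55, -0.70]] + [[-1.02, -0.81], [0.23, 0.18], [0.20, 0.16], [-0.55, -0.44], [0.09, 0.07]]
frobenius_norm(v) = 2.42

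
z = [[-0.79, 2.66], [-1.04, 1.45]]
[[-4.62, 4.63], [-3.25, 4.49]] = z @ [[1.20, -3.23], [-1.38, 0.78]]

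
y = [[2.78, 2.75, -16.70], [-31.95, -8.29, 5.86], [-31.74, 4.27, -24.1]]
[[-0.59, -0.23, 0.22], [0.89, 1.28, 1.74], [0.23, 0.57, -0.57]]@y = [[-1.27, 1.22, 3.20],[-93.65, -0.73, -49.30],[0.52, -6.53, 13.24]]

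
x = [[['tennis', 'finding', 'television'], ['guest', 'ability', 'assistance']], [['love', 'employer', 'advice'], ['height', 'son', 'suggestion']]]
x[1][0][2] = 'advice'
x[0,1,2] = 'assistance'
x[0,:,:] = [['tennis', 'finding', 'television'], ['guest', 'ability', 'assistance']]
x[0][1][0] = 'guest'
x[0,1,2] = 'assistance'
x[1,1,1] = 'son'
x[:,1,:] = [['guest', 'ability', 'assistance'], ['height', 'son', 'suggestion']]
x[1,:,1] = ['employer', 'son']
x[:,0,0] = ['tennis', 'love']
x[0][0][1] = 'finding'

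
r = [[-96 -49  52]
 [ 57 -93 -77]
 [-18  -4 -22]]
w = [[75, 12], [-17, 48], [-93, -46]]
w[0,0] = 75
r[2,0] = -18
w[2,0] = -93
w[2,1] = -46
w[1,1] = 48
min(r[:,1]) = -93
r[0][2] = 52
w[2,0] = -93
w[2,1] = -46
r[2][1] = -4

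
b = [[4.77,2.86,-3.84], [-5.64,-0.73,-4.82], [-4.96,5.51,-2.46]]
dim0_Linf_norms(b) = [5.64, 5.51, 4.82]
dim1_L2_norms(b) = [6.76, 7.45, 7.81]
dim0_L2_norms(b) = [8.9, 6.25, 6.64]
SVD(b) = [[-0.12, -0.94, -0.32], [0.69, 0.15, -0.71], [0.72, -0.31, 0.62]] @ diag([9.744283408071238, 6.920656735521301, 4.4067846795902295]) @ [[-0.82, 0.32, -0.47], [-0.55, -0.65, 0.52], [-0.14, 0.69, 0.71]]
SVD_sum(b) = [[0.99, -0.38, 0.57], [-5.49, 2.13, -3.15], [-5.75, 2.23, -3.30]] + [[3.58,4.22,-3.4],[-0.59,-0.69,0.56],[1.17,1.38,-1.12]] + [[0.2, -0.98, -1.0], [0.44, -2.17, -2.23], [-0.38, 1.9, 1.95]]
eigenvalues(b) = [(6.69+0j), (-2.56+6.16j), (-2.56-6.16j)]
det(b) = 297.18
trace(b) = 1.58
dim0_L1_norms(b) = [15.37, 9.1, 11.12]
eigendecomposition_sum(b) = [[5.12+0.00j, 0.27-0.00j, (-2.29+0j)], [(-1.5+0j), (-0.08+0j), 0.67-0.00j], [(-3.68+0j), (-0.2+0j), 1.65-0.00j]] + [[-0.18+0.77j, 1.29+0.39j, (-0.77+0.92j)], [-2.07-0.05j, -0.33+3.52j, (-2.75-1.5j)], [(-0.64+1.72j), (2.85+1.29j), -2.05+1.87j]] + [[(-0.18-0.77j),(1.29-0.39j),-0.77-0.92j],[-2.07+0.05j,(-0.33-3.52j),-2.75+1.50j],[-0.64-1.72j,2.85-1.29j,(-2.05-1.87j)]]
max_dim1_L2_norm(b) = 7.81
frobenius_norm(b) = 12.74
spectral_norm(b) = 9.74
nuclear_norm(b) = 21.07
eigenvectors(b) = [[-0.79+0.00j, 0.05-0.27j, (0.05+0.27j)], [(0.23+0j), (0.72+0j), (0.72-0j)], [(0.57+0j), (0.21-0.6j), (0.21+0.6j)]]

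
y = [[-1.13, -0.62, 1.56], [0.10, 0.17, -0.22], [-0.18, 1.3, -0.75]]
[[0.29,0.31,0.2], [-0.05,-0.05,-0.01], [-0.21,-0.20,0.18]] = y @ [[0.03, 0.01, -0.25], [-0.05, -0.04, 0.10], [0.19, 0.19, -0.01]]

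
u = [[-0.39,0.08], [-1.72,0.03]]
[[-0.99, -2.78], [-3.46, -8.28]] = u@[[1.96,4.6], [-2.87,-12.27]]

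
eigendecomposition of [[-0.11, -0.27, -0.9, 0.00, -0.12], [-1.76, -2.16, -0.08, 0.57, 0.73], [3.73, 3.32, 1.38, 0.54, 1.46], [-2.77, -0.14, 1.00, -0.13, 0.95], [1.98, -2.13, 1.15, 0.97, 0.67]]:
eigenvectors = [[(-0.28+0j),(0.1+0.16j),0.10-0.16j,-0.30+0.00j,-0.01+0.00j], [(0.24+0j),(-0.36+0.23j),(-0.36-0.23j),0.27+0.00j,(0.08+0j)], [(0.58+0j),(0.59+0j),0.59-0.00j,(0.26+0j),0.04+0.00j], [(0.69+0j),-0.32+0.24j,-0.32-0.24j,0.84+0.00j,0.85+0.00j], [0.20+0.00j,(-0.39-0.35j),(-0.39+0.35j),-0.26+0.00j,(-0.52+0j)]]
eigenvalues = [(2.07+0j), (-1.29+1.65j), (-1.29-1.65j), (0.82+0j), (-0.65+0j)]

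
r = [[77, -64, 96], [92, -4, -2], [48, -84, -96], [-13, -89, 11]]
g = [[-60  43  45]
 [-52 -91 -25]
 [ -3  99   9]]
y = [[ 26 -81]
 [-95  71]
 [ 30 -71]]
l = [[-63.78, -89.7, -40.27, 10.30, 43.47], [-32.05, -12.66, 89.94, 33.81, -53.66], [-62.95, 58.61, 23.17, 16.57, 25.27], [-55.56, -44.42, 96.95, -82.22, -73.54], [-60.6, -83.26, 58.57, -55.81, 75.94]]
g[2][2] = 9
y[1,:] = [-95, 71]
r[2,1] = -84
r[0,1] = -64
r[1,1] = -4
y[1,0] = -95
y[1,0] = -95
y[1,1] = 71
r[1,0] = 92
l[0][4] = 43.47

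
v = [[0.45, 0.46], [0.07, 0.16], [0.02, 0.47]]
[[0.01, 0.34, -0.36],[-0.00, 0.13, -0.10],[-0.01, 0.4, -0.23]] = v @ [[0.05, -0.13, -0.32], [-0.03, 0.86, -0.48]]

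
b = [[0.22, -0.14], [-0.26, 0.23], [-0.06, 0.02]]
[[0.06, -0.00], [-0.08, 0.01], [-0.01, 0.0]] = b@[[0.09,0.00], [-0.26,0.03]]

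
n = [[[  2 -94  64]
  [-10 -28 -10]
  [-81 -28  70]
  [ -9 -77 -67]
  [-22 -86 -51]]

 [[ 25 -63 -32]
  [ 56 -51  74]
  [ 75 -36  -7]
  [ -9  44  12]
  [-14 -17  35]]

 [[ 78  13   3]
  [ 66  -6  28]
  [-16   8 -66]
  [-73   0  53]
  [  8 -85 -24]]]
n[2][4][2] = -24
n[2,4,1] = -85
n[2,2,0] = -16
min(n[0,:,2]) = -67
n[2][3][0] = -73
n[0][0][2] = 64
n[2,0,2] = 3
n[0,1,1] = -28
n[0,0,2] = 64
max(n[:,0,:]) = 78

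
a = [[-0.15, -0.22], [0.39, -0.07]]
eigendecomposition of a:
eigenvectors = [[0.08-0.59j, 0.08+0.59j], [-0.80+0.00j, (-0.8-0j)]]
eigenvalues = [(-0.11+0.29j), (-0.11-0.29j)]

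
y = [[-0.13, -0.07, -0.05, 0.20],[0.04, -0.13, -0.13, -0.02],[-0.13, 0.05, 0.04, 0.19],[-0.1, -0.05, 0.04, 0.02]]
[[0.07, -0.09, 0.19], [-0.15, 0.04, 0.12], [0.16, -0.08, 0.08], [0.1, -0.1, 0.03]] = y @ [[-1.13, 0.41, -0.25],  [0.45, 0.61, -0.37],  [0.34, -0.75, -0.69],  [-0.13, -0.15, 0.51]]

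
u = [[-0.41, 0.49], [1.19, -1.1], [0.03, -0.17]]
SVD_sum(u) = [[-0.46, 0.44],[1.17, -1.13],[0.10, -0.10]] + [[0.05,0.05], [0.02,0.03], [-0.07,-0.07]]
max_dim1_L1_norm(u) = 2.29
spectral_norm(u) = 1.75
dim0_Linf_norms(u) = [1.19, 1.1]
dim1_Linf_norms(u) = [0.49, 1.19, 0.17]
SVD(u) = [[-0.36, -0.53], [0.93, -0.28], [0.08, 0.8]] @ diag([1.7458460780273601, 0.1269703581017449]) @ [[0.72, -0.69], [-0.69, -0.72]]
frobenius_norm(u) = 1.75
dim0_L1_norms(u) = [1.63, 1.76]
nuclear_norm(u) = 1.87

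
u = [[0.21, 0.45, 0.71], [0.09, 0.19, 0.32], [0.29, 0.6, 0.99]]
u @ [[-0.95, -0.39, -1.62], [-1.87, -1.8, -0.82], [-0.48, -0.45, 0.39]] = [[-1.38, -1.21, -0.43], [-0.59, -0.52, -0.18], [-1.87, -1.64, -0.58]]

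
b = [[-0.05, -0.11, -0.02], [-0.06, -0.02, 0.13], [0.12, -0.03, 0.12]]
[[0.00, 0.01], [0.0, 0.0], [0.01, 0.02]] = b@ [[0.03, 0.07],  [-0.05, -0.13],  [0.02, 0.05]]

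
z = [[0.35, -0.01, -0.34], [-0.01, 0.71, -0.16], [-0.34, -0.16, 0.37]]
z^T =[[0.35, -0.01, -0.34], [-0.01, 0.71, -0.16], [-0.34, -0.16, 0.37]]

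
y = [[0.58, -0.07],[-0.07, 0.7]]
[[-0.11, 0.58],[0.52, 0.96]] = y @ [[-0.1, 1.18], [0.74, 1.49]]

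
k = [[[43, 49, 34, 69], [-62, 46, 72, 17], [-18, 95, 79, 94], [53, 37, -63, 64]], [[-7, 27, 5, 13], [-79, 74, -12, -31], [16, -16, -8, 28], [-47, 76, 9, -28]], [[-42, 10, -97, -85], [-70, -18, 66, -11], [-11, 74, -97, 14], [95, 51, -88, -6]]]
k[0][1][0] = -62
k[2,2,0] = -11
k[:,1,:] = [[-62, 46, 72, 17], [-79, 74, -12, -31], [-70, -18, 66, -11]]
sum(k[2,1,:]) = -33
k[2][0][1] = 10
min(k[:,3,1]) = 37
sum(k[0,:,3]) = 244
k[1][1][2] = -12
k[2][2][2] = -97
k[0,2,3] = 94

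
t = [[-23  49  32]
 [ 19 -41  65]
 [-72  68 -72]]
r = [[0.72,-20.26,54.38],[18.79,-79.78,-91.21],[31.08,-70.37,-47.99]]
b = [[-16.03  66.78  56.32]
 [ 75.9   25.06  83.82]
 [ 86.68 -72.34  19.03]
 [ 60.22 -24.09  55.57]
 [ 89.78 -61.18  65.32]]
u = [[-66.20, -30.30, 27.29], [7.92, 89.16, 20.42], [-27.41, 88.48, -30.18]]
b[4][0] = 89.78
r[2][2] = -47.99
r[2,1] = -70.37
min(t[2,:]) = -72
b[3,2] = 55.57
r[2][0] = 31.08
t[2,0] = -72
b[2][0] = 86.68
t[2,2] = -72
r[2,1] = -70.37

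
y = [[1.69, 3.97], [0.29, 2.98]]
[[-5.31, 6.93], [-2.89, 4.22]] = y @ [[-1.12, 1.00], [-0.86, 1.32]]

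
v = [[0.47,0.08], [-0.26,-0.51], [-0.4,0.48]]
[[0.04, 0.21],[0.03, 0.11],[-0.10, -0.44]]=v @ [[0.11, 0.53], [-0.12, -0.48]]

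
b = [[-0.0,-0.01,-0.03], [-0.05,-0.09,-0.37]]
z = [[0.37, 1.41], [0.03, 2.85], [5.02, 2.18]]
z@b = [[-0.07,-0.13,-0.53], [-0.14,-0.26,-1.06], [-0.11,-0.25,-0.96]]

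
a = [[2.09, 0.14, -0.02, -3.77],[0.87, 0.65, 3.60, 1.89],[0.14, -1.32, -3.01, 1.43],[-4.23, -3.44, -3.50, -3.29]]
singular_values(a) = [8.3, 4.66, 3.19, 1.1]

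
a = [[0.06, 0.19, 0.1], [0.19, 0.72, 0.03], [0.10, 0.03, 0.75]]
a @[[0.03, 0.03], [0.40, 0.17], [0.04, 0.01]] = [[0.08, 0.04], [0.29, 0.13], [0.04, 0.02]]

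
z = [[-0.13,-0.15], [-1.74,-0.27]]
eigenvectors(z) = [[0.32,0.25], [-0.95,0.97]]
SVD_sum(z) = [[-0.15, -0.02], [-1.74, -0.28]] + [[0.02, -0.13], [-0.0, 0.01]]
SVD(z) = [[-0.09, -1.0], [-1.0, 0.09]] @ diag([1.7673603555212527, 0.12781773637407112]) @ [[0.99,0.16], [-0.16,0.99]]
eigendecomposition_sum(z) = [[0.18, -0.05], [-0.53, 0.14]] + [[-0.31, -0.10], [-1.21, -0.41]]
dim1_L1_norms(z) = [0.28, 2.01]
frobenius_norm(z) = 1.77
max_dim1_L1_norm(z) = 2.01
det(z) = -0.23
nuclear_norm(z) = 1.90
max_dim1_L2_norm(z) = 1.76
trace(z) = -0.40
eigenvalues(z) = [0.32, -0.72]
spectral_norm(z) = 1.77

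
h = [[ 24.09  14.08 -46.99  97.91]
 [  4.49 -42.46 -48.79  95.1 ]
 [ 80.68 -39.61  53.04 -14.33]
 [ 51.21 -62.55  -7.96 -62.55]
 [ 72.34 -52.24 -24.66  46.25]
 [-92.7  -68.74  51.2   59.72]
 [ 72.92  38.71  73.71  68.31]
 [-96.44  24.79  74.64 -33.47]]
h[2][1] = -39.61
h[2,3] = -14.33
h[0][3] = 97.91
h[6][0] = 72.92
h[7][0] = -96.44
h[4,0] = 72.34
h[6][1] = 38.71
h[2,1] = -39.61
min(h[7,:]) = -96.44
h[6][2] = 73.71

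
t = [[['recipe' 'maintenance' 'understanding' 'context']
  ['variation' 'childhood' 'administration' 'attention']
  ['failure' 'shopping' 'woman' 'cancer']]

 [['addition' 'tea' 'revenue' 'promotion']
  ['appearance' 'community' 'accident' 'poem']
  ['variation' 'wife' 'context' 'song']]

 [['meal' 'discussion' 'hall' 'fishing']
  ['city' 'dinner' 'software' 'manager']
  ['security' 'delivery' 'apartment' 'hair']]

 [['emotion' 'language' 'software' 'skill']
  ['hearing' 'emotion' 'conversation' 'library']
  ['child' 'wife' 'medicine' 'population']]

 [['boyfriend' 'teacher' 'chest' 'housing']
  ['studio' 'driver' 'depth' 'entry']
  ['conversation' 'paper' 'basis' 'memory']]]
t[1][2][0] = 'variation'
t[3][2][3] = 'population'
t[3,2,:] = ['child', 'wife', 'medicine', 'population']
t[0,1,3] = 'attention'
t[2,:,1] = ['discussion', 'dinner', 'delivery']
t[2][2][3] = 'hair'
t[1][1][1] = 'community'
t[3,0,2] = 'software'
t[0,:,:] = [['recipe', 'maintenance', 'understanding', 'context'], ['variation', 'childhood', 'administration', 'attention'], ['failure', 'shopping', 'woman', 'cancer']]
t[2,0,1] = 'discussion'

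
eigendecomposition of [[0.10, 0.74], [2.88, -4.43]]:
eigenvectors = [[0.86, -0.15], [0.50, 0.99]]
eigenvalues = [0.53, -4.86]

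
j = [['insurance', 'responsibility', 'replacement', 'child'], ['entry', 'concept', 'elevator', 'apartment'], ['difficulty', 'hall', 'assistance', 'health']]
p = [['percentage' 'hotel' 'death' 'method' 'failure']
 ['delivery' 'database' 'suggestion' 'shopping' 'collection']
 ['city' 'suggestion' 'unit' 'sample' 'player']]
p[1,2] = 'suggestion'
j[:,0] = ['insurance', 'entry', 'difficulty']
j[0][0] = 'insurance'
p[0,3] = 'method'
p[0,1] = 'hotel'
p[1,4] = 'collection'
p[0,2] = 'death'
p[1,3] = 'shopping'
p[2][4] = 'player'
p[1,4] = 'collection'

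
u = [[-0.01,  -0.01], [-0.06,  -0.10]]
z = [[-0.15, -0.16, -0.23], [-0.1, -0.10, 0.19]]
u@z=[[0.00, 0.0, 0.00], [0.02, 0.02, -0.01]]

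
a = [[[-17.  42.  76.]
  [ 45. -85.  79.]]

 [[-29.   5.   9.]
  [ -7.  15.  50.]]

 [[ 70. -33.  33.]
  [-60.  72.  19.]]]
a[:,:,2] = [[76.0, 79.0], [9.0, 50.0], [33.0, 19.0]]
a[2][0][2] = 33.0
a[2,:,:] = [[70.0, -33.0, 33.0], [-60.0, 72.0, 19.0]]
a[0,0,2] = 76.0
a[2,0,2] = 33.0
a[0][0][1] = 42.0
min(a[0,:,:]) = -85.0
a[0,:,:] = [[-17.0, 42.0, 76.0], [45.0, -85.0, 79.0]]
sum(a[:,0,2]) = 118.0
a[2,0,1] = -33.0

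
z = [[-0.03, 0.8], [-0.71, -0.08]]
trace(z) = -0.11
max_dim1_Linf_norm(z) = 0.8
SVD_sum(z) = [[0.17, 0.76], [-0.05, -0.23]] + [[-0.20,0.04], [-0.66,0.15]]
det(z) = 0.57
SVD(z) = [[-0.96, 0.29],[0.29, 0.96]] @ diag([0.8084788112066282, 0.7055225097967583]) @ [[-0.22, -0.98],[-0.98, 0.22]]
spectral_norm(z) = 0.81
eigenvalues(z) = [(-0.05+0.75j), (-0.05-0.75j)]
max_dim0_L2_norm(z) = 0.8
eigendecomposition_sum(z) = [[-0.02+0.38j, (0.4+0.03j)], [(-0.36-0.03j), -0.04+0.38j]] + [[-0.02-0.38j, 0.40-0.03j], [-0.36+0.03j, (-0.04-0.38j)]]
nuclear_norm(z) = 1.51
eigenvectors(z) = [[(0.73+0j), (0.73-0j)],[(-0.02+0.69j), (-0.02-0.69j)]]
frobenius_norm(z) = 1.07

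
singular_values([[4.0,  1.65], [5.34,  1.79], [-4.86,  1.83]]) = [8.31, 2.9]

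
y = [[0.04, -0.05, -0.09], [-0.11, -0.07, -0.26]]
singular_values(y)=[0.3, 0.08]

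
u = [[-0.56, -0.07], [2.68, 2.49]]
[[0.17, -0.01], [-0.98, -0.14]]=u @ [[-0.29, 0.03], [-0.08, -0.09]]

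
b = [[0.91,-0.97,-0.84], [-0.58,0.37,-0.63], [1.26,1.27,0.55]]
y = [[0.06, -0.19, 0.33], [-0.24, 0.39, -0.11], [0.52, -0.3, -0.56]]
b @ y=[[-0.15,-0.3,0.88], [-0.45,0.44,0.12], [0.06,0.09,-0.03]]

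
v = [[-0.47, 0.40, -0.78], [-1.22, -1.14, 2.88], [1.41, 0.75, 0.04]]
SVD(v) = [[0.17, 0.46, 0.87],[-0.96, -0.14, 0.26],[0.24, -0.88, 0.41]] @ diag([3.476767259948695, 1.5415940526725402, 0.3993459614338067]) @ [[0.41, 0.38, -0.83], [-0.84, -0.21, -0.51], [-0.37, 0.90, 0.24]]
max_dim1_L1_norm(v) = 5.24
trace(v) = -1.57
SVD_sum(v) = [[0.25, 0.23, -0.50],[-1.36, -1.28, 2.75],[0.34, 0.32, -0.69]] + [[-0.59,-0.15,-0.36],[0.18,0.04,0.11],[1.13,0.28,0.69]] + [[-0.13, 0.31, 0.08],[-0.04, 0.09, 0.02],[-0.06, 0.15, 0.04]]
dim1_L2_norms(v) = [0.99, 3.33, 1.6]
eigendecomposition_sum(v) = [[(-0.21+1.11j), 0.22+0.39j, -0.35-0.41j], [-0.86-2.03j, -0.77-0.39j, (1.01+0.29j)], [0.53+0.31j, 0.24-0.04j, -0.27+0.11j]] + [[-0.21-1.11j, 0.22-0.39j, -0.35+0.41j], [(-0.86+2.03j), -0.77+0.39j, 1.01-0.29j], [0.53-0.31j, 0.24+0.04j, (-0.27-0.11j)]] + [[-0.05+0.00j, (-0.04+0j), (-0.08+0j)], [(0.5-0j), (0.41-0j), (0.86-0j)], [0.34-0.00j, (0.28-0j), (0.59-0j)]]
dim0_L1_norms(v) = [3.1, 2.29, 3.7]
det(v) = 2.14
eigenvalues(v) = [(-1.26+0.83j), (-1.26-0.83j), (0.94+0j)]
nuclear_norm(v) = 5.42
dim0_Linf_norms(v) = [1.41, 1.14, 2.88]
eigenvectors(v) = [[(0.37+0.25j), 0.37-0.25j, -0.08+0.00j],[(-0.86+0j), -0.86-0.00j, (0.82+0j)],[(0.19-0.14j), 0.19+0.14j, 0.56+0.00j]]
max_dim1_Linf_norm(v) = 2.88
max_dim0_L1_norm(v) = 3.7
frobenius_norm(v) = 3.82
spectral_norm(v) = 3.48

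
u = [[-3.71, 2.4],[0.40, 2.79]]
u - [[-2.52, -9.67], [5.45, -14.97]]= [[-1.19, 12.07], [-5.05, 17.76]]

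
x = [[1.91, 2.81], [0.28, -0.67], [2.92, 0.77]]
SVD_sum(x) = [[2.53, 2.03], [-0.16, -0.13], [2.15, 1.73]] + [[-0.62,0.78], [0.44,-0.54], [0.77,-0.96]]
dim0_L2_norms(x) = [3.5, 2.99]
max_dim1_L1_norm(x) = 4.72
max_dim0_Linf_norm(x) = 2.92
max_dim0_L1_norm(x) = 5.11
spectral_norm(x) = 4.27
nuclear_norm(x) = 5.99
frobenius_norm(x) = 4.60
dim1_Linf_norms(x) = [2.81, 0.67, 2.92]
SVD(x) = [[-0.76, 0.58],[0.05, -0.4],[-0.65, -0.71]] @ diag([4.266847201457602, 1.7276617028265218]) @ [[-0.78, -0.63], [-0.63, 0.78]]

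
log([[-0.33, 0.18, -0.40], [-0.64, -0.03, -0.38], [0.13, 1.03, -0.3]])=[[-1.73, 1.77, -0.55], [-0.44, -0.12, -1.32], [2.81, 0.81, -0.6]]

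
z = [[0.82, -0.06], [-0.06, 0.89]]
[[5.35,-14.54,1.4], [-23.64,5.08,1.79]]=z @ [[4.60, -17.4, 1.86], [-26.25, 4.54, 2.14]]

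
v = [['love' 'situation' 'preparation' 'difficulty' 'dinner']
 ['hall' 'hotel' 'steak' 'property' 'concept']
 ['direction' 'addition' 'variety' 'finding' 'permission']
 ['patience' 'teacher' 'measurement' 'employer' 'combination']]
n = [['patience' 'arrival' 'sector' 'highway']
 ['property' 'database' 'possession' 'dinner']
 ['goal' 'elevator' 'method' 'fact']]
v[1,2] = 'steak'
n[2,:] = ['goal', 'elevator', 'method', 'fact']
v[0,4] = 'dinner'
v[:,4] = ['dinner', 'concept', 'permission', 'combination']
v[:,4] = ['dinner', 'concept', 'permission', 'combination']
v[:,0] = ['love', 'hall', 'direction', 'patience']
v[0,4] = 'dinner'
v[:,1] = ['situation', 'hotel', 'addition', 'teacher']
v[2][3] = 'finding'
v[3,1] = 'teacher'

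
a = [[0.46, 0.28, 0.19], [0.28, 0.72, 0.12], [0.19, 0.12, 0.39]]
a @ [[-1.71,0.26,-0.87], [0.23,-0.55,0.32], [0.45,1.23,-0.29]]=[[-0.64,0.20,-0.37], [-0.26,-0.18,-0.05], [-0.12,0.46,-0.24]]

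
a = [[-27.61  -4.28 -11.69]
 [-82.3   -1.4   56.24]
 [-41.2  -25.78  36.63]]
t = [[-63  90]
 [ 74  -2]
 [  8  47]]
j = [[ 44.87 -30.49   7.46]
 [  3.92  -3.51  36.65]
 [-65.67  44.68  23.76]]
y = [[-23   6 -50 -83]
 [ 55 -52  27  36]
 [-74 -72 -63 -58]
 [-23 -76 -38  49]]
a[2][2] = 36.63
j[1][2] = 36.65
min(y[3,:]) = -76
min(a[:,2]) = -11.69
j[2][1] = 44.68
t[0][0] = -63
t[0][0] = -63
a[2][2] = 36.63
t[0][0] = -63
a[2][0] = -41.2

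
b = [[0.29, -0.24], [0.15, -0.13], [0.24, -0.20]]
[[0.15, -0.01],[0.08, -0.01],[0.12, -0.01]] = b @ [[0.67, 0.18], [0.18, 0.27]]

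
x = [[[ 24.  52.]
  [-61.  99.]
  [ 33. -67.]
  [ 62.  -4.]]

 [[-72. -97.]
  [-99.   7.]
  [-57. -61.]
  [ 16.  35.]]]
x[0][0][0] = 24.0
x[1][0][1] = -97.0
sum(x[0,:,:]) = 138.0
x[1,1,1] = 7.0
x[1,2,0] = -57.0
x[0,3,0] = 62.0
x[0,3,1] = -4.0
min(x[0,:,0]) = -61.0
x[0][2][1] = -67.0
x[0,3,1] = -4.0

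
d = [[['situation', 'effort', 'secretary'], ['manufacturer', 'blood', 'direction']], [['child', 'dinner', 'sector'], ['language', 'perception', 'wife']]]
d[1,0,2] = 'sector'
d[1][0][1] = 'dinner'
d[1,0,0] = 'child'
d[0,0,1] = 'effort'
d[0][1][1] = 'blood'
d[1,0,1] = 'dinner'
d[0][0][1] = 'effort'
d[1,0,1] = 'dinner'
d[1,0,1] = 'dinner'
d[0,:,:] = [['situation', 'effort', 'secretary'], ['manufacturer', 'blood', 'direction']]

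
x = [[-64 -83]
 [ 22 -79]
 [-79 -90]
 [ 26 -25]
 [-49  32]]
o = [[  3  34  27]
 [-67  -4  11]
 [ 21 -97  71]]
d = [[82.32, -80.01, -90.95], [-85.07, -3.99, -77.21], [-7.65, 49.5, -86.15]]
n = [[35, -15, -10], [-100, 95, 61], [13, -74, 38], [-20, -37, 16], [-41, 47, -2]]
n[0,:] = [35, -15, -10]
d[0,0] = 82.32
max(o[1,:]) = 11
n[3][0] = -20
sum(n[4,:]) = 4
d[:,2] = [-90.95, -77.21, -86.15]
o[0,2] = 27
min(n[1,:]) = -100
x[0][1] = -83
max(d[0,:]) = 82.32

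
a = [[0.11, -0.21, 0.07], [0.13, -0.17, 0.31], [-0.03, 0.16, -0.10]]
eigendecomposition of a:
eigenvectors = [[(-0.46+0j), (-0.85+0j), -0.85-0.00j], [-0.73+0.00j, (-0.09+0.4j), -0.09-0.40j], [(0.51+0j), (0.19+0.29j), (0.19-0.29j)]]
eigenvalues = [(-0.3+0j), (0.07+0.07j), (0.07-0.07j)]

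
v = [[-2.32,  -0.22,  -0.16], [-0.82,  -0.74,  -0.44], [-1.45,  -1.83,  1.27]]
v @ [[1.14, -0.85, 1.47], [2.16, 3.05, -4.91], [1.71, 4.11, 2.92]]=[[-3.39, 0.64, -2.80], [-3.29, -3.37, 1.14], [-3.43, 0.87, 10.56]]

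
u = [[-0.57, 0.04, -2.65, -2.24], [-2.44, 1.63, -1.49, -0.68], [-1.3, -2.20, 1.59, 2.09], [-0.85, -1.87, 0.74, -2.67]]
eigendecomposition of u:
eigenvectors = [[-0.48+0.00j, -0.28+0.00j, (-0.61+0.11j), (-0.61-0.11j)],[(-0.29+0j), -0.35+0.00j, (0.08-0.27j), 0.08+0.27j],[(0.08+0j), -0.66+0.00j, 0.71+0.00j, (0.71-0j)],[-0.82+0.00j, (0.6+0j), 0.17+0.05j, (0.17-0.05j)]]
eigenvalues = [(-3.91+0j), (-2+0j), (2.95+0.81j), (2.95-0.81j)]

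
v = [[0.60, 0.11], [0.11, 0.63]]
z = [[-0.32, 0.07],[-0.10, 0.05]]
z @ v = [[-0.18,0.01],[-0.05,0.02]]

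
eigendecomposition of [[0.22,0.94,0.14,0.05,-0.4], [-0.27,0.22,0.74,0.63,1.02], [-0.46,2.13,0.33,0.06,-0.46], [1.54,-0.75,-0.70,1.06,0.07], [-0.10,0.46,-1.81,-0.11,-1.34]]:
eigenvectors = [[(-0.3+0.15j), -0.30-0.15j, -0.45+0.00j, -0.31+0.00j, (0.22+0j)], [(-0.16-0.32j), -0.16+0.32j, (-0.24+0j), (-0.28+0j), -0.36+0.00j], [-0.62+0.00j, -0.62-0.00j, (-0.54+0j), (0.38+0j), 0.43+0.00j], [(0.4-0.18j), (0.4+0.18j), -0.56+0.00j, (0.54+0j), (-0.1+0j)], [(0.35-0.23j), (0.35+0.23j), 0.37+0.00j, -0.63+0.00j, 0.79+0.00j]]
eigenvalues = [(0.89+1.06j), (0.89-1.06j), (1.27+0j), (-0.01+0j), (-2.55+0j)]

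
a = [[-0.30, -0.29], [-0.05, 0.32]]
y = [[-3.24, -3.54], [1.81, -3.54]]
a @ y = [[0.45, 2.09], [0.74, -0.96]]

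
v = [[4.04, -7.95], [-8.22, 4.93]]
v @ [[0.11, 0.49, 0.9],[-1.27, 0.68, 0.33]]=[[10.54, -3.43, 1.01], [-7.17, -0.68, -5.77]]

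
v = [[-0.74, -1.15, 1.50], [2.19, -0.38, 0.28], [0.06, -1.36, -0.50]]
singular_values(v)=[2.34, 2.03, 1.3]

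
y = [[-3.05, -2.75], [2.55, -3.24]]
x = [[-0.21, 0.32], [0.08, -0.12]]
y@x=[[0.42, -0.65],[-0.79, 1.2]]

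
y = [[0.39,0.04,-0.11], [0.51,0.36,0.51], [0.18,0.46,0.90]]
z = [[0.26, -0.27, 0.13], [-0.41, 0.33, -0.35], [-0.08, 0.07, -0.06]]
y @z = [[0.09, -0.10, 0.04], [-0.06, 0.02, -0.09], [-0.21, 0.17, -0.19]]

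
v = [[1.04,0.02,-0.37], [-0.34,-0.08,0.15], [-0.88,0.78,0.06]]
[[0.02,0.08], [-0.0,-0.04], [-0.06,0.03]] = v@[[0.02, 0.03], [-0.05, 0.08], [0.01, -0.14]]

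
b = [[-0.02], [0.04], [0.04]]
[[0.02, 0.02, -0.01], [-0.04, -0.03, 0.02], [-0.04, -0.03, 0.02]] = b@[[-1.01, -0.75, 0.56]]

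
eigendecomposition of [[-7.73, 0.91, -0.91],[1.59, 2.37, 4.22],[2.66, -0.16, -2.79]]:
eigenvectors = [[0.09, 0.85, -0.29], [1.00, 0.09, -0.50], [0.01, -0.52, 0.82]]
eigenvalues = [2.57, -7.07, -3.65]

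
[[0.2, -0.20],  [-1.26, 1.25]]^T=[[0.2, -1.26], [-0.20, 1.25]]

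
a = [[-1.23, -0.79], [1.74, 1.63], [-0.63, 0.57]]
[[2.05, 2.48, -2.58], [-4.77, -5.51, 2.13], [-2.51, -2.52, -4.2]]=a @ [[0.68, 0.48, 3.99], [-3.65, -3.89, -2.95]]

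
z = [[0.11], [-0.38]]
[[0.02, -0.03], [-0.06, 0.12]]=z @ [[0.15, -0.31]]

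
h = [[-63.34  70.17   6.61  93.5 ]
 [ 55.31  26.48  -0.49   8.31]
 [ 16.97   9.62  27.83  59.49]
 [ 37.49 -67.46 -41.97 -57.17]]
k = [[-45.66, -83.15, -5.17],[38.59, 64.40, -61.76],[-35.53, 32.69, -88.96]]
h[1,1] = 26.48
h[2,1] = 9.62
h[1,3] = 8.31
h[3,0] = 37.49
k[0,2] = -5.17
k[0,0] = -45.66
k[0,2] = -5.17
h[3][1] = -67.46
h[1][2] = -0.49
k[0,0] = -45.66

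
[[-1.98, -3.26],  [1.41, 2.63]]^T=[[-1.98, 1.41], [-3.26, 2.63]]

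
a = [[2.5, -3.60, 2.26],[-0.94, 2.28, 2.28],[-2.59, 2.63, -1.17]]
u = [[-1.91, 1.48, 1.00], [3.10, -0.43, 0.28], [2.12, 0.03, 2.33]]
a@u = [[-11.14, 5.32, 6.76],[13.70, -2.30, 5.01],[10.62, -5.0, -4.58]]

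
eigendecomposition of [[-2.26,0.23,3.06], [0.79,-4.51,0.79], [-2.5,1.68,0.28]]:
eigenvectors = [[-0.76+0.00j, -0.76-0.00j, 0.21+0.00j], [(-0.23+0.02j), (-0.23-0.02j), 0.95+0.00j], [(-0.3-0.53j), -0.30+0.53j, (-0.23+0j)]]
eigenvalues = [(-0.98+2.14j), (-0.98-2.14j), (-4.52+0j)]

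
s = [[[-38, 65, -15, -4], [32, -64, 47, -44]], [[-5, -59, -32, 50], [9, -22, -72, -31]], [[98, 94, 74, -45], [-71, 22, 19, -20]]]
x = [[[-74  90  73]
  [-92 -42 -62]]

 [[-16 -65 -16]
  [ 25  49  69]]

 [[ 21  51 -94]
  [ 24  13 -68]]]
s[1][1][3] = -31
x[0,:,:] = [[-74, 90, 73], [-92, -42, -62]]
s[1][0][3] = 50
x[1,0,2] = -16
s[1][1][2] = -72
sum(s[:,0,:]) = 183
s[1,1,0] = 9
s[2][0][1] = 94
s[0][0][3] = -4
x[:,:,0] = [[-74, -92], [-16, 25], [21, 24]]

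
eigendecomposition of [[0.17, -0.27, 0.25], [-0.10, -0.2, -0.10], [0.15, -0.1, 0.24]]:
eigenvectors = [[-0.75, 0.80, 0.52], [0.21, -0.10, 0.85], [-0.63, -0.59, 0.01]]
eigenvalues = [0.45, 0.02, -0.26]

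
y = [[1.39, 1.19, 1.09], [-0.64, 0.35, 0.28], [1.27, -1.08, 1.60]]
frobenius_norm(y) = 3.24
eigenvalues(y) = [(2.67+0j), (0.33+1.03j), (0.33-1.03j)]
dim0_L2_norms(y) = [1.99, 1.64, 1.96]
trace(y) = 3.34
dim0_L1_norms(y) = [3.3, 2.62, 2.97]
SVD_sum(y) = [[1.21, -0.07, 1.19], [-0.20, 0.01, -0.19], [1.47, -0.09, 1.45]] + [[0.15, 1.27, -0.08], [0.03, 0.25, -0.02], [-0.12, -1.01, 0.06]] + [[0.03,-0.00,-0.03], [-0.47,0.09,0.49], [-0.09,0.02,0.09]]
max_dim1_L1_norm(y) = 3.95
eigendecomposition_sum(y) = [[1.14-0.00j, (0.04-0j), 1.17+0.00j], [(-0.14+0j), -0.00+0.00j, -0.14+0.00j], [(1.49-0j), 0.05-0.00j, (1.53+0j)]] + [[(0.12+0.28j), (0.57-0.2j), (-0.04-0.24j)], [-0.25+0.11j, (0.18+0.51j), 0.21-0.04j], [(-0.11-0.28j), -0.57+0.17j, (0.03+0.23j)]] + [[0.12-0.28j, 0.57+0.20j, (-0.04+0.24j)], [-0.25-0.11j, 0.18-0.51j, 0.21+0.04j], [-0.11+0.28j, (-0.57-0.17j), 0.03-0.23j]]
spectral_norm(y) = 2.70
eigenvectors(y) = [[-0.61+0.00j, (0.6+0j), 0.60-0.00j], [(0.07+0j), 0.54j, 0.00-0.54j], [(-0.79+0j), (-0.59-0.02j), (-0.59+0.02j)]]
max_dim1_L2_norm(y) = 2.31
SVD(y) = [[-0.63, -0.77, -0.06], [0.1, -0.15, 0.98], [-0.77, 0.62, 0.18]] @ diag([2.695757500759858, 1.6528848935790654, 0.697827360938997]) @ [[-0.71,0.04,-0.7], [-0.12,-0.99,0.06], [-0.69,0.12,0.71]]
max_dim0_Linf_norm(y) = 1.6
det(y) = 3.11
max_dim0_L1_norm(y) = 3.3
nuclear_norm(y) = 5.05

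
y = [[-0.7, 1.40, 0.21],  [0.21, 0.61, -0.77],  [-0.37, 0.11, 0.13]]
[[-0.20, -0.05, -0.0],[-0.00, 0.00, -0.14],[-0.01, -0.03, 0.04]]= y @ [[-0.05, 0.1, -0.11], [-0.15, 0.01, -0.07], [-0.13, 0.03, 0.09]]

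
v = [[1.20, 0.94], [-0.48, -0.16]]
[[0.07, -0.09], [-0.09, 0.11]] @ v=[[0.13, 0.08], [-0.16, -0.10]]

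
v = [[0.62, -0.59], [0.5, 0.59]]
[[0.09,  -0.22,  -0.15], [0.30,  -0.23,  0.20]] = v @ [[0.35, -0.41, 0.04], [0.21, -0.05, 0.30]]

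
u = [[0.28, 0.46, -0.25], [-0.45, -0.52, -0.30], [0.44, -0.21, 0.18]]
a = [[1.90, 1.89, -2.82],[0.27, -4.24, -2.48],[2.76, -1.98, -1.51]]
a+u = [[2.18, 2.35, -3.07], [-0.18, -4.76, -2.78], [3.20, -2.19, -1.33]]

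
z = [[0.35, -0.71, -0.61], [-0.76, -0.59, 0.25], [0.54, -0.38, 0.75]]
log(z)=[[(-0+0.72j),(0.03+1.33j),-0.63+0.06j], [-0.03+1.32j,-0.00+2.41j,(0.34+0.11j)], [(0.63+0.06j),-0.35+0.12j,(-0+0.01j)]]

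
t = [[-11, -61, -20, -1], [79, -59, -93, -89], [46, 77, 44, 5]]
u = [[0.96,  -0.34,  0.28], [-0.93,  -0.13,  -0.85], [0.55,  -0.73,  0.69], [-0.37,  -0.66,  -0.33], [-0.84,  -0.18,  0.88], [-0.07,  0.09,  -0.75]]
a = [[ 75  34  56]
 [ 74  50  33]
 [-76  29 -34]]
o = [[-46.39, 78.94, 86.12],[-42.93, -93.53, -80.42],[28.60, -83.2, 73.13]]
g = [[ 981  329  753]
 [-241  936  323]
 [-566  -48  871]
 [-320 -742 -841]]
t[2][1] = 77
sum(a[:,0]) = 73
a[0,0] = 75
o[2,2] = 73.13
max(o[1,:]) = -42.93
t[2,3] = 5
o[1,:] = [-42.93, -93.53, -80.42]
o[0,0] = -46.39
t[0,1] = -61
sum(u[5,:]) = -0.727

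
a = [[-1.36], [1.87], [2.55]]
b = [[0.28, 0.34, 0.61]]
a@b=[[-0.38, -0.46, -0.83], [0.52, 0.64, 1.14], [0.71, 0.87, 1.56]]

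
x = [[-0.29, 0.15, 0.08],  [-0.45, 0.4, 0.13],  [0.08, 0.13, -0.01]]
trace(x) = 0.10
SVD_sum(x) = [[-0.25, 0.2, 0.07],  [-0.47, 0.38, 0.13],  [-0.01, 0.01, 0.0]] + [[-0.04, -0.05, 0.01],  [0.02, 0.02, -0.00],  [0.09, 0.12, -0.01]] + [[0.0,-0.00,0.00], [-0.0,0.00,-0.00], [0.0,-0.0,0.00]]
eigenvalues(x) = [0.32, -0.23, 0.0]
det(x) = -0.00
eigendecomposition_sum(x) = [[-0.08, 0.11, 0.02], [-0.26, 0.36, 0.08], [-0.12, 0.17, 0.04]] + [[-0.21, 0.04, 0.05],[-0.19, 0.04, 0.05],[0.19, -0.04, -0.05]] + [[0.00, -0.0, 0.0], [-0.00, 0.00, -0.0], [0.0, -0.00, 0.00]]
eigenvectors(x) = [[0.27, -0.61, -0.24],  [0.87, -0.56, 0.04],  [0.41, 0.56, -0.97]]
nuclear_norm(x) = 0.87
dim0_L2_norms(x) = [0.54, 0.45, 0.15]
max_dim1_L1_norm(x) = 0.98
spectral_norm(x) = 0.70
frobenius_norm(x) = 0.72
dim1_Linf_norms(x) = [0.29, 0.45, 0.13]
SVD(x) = [[-0.47,0.39,0.79], [-0.88,-0.18,-0.44], [-0.02,-0.90,0.43]] @ diag([0.6982107815831918, 0.16821247952593915, 0.0025032404447162585]) @ [[0.76, -0.61, -0.22], [-0.61, -0.79, 0.10], [0.23, -0.06, 0.97]]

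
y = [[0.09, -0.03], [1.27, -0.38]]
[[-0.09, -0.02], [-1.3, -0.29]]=y@ [[-1.0, 0.07],[0.07, 1.00]]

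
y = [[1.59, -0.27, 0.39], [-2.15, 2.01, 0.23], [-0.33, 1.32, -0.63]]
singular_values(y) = [3.44, 1.16, 0.74]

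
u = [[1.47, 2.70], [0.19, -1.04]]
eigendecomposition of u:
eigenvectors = [[1.00, -0.71], [0.07, 0.71]]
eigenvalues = [1.66, -1.23]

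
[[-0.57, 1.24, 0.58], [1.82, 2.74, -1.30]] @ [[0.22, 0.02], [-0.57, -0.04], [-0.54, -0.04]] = [[-1.15, -0.08], [-0.46, -0.02]]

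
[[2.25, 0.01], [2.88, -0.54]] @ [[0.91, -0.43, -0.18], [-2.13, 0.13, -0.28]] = [[2.03,  -0.97,  -0.41], [3.77,  -1.31,  -0.37]]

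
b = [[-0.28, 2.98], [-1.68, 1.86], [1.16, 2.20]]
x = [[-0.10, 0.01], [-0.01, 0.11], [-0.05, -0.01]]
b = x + [[-0.18, 2.97], [-1.67, 1.75], [1.21, 2.21]]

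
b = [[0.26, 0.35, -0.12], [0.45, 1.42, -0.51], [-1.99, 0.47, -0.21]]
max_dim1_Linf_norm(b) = 1.99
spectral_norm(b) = 2.07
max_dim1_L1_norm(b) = 2.67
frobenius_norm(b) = 2.63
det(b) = 0.01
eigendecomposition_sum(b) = [[-0.02+0.02j,0.01-0.01j,(-0+0j)], [-0.32-0.29j,0.09+0.08j,(-0.04-0.02j)], [-0.97-0.78j,(0.26+0.21j),(-0.11-0.04j)]] + [[-0.02-0.02j, 0.01+0.01j, -0.00-0.00j],[(-0.32+0.29j), (0.09-0.08j), (-0.04+0.02j)],[-0.97+0.78j, (0.26-0.21j), (-0.11+0.04j)]] + [[(0.3-0j), 0.34+0.00j, -0.12-0.00j], [(1.09-0j), 1.25+0.00j, -0.43-0.00j], [-0.04+0.00j, -0.05-0.00j, 0.02+0.00j]]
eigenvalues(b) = [(-0.05+0.06j), (-0.05-0.06j), (1.56+0j)]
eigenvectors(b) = [[0.00+0.02j, 0.00-0.02j, (0.26+0j)], [-0.33-0.02j, (-0.33+0.02j), 0.96+0.00j], [-0.94+0.00j, -0.94-0.00j, (-0.04+0j)]]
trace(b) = 1.47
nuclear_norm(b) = 3.69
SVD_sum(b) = [[0.20, -0.03, 0.01], [0.21, -0.03, 0.01], [-2.02, 0.28, -0.14]] + [[0.06, 0.38, -0.14], [0.24, 1.45, -0.52], [0.03, 0.19, -0.07]] + [[-0.00, 0.00, 0.0],[0.00, -0.00, -0.00],[-0.00, 0.00, 0.0]]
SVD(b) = [[-0.1, -0.25, 0.96], [-0.1, -0.96, -0.26], [0.99, -0.12, 0.07]] @ diag([2.066360943972985, 1.6244217059733446, 0.0025632763645365786]) @ [[-0.99, 0.14, -0.07],[-0.15, -0.93, 0.34],[-0.02, 0.34, 0.94]]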